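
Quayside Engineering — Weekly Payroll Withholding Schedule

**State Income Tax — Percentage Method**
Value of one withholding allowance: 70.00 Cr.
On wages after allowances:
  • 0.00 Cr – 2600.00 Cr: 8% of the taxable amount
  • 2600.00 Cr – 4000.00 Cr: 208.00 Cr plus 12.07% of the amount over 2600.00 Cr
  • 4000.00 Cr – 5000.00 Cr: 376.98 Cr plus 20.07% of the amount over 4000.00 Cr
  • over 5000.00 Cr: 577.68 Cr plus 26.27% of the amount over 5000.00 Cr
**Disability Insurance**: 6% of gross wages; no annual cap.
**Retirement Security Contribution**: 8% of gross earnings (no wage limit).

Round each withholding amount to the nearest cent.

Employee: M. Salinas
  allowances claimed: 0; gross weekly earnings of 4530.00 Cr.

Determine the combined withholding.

State Income Tax: taxable = 4530.00 Cr
  376.98 Cr + 20.07% × (4530.00 Cr − 4000.00 Cr) = 376.98 Cr + 20.07% × 530.00 Cr = 483.35 Cr
Disability Insurance: 6% × 4530.00 Cr = 271.80 Cr
Retirement Security Contribution: 8% × 4530.00 Cr = 362.40 Cr
Total: 483.35 Cr + 271.80 Cr + 362.40 Cr = 1117.55 Cr

1117.55 Cr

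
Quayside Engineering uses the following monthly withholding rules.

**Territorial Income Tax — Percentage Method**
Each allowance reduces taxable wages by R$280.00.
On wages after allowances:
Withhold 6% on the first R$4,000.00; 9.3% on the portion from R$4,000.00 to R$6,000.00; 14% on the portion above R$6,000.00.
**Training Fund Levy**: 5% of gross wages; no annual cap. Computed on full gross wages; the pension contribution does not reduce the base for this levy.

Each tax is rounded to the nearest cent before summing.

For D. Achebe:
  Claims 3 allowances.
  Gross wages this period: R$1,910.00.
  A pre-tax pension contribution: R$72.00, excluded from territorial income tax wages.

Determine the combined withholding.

Territorial Income Tax: taxable = R$1,910.00 − R$72.00 − 3×R$280.00 = R$998.00
  6% × R$998.00 = R$59.88
Training Fund Levy: 5% × R$1,910.00 = R$95.50
Total: R$59.88 + R$95.50 = R$155.38

R$155.38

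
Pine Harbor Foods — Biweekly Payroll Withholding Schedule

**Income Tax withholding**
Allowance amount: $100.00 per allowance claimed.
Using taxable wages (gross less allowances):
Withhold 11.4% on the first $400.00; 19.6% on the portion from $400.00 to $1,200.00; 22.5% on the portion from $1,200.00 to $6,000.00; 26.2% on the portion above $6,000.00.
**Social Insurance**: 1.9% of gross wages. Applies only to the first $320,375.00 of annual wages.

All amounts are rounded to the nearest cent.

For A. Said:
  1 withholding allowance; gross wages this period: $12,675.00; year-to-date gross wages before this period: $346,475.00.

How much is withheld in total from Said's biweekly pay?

Income Tax: taxable = $12,675.00 − 1×$100.00 = $12,575.00
  $1,282.40 + 26.2% × ($12,575.00 − $6,000.00) = $1,282.40 + 26.2% × $6,575.00 = $3,005.05
Social Insurance: YTD $346,475.00 ≥ cap $320,375.00 → $0.00
Total: $3,005.05 + $0.00 = $3,005.05

$3,005.05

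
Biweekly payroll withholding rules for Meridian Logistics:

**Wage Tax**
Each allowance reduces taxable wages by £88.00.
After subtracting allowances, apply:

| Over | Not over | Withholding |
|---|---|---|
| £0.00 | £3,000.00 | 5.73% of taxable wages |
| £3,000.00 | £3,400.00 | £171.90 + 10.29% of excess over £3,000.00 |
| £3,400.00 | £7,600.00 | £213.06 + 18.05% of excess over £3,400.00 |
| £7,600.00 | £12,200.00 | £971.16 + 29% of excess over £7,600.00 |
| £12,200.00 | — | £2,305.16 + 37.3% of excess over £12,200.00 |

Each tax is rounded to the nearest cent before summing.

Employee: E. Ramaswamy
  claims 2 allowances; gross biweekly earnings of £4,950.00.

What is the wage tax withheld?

Wage Tax: taxable = £4,950.00 − 2×£88.00 = £4,774.00
  £213.06 + 18.05% × (£4,774.00 − £3,400.00) = £213.06 + 18.05% × £1,374.00 = £461.07

£461.07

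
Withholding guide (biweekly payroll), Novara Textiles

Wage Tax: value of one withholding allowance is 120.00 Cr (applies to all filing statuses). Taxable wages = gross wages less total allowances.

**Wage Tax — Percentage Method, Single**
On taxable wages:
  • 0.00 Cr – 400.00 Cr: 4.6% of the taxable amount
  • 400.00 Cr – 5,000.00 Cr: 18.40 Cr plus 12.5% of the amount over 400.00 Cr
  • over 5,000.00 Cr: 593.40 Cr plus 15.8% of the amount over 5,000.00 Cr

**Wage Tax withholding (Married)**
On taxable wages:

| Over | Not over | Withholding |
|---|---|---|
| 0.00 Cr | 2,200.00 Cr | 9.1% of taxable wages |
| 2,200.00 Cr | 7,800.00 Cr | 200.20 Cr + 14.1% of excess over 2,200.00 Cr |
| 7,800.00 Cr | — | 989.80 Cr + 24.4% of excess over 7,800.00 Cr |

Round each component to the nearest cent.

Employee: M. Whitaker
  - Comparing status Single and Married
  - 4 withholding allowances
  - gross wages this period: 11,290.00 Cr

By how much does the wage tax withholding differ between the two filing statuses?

212.86 Cr

Wage Tax (Single): taxable = 11,290.00 Cr − 4×120.00 Cr = 10,810.00 Cr
  593.40 Cr + 15.8% × (10,810.00 Cr − 5,000.00 Cr) = 593.40 Cr + 15.8% × 5,810.00 Cr = 1,511.38 Cr
Wage Tax (Married): taxable = 11,290.00 Cr − 4×120.00 Cr = 10,810.00 Cr
  989.80 Cr + 24.4% × (10,810.00 Cr − 7,800.00 Cr) = 989.80 Cr + 24.4% × 3,010.00 Cr = 1,724.24 Cr
Difference: |1,511.38 Cr − 1,724.24 Cr| = 212.86 Cr (higher under Married)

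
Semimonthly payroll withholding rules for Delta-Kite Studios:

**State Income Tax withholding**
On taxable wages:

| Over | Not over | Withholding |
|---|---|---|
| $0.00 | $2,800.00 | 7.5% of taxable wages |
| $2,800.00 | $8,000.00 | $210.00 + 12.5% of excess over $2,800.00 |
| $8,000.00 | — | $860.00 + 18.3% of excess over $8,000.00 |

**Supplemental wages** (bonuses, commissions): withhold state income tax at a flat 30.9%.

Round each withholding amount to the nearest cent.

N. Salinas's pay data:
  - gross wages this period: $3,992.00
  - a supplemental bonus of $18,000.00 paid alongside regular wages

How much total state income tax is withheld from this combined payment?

State Income Tax: taxable = $3,992.00
  $210.00 + 12.5% × ($3,992.00 − $2,800.00) = $210.00 + 12.5% × $1,192.00 = $359.00
Supplemental (30.9% flat on bonus): 30.9% × $18,000.00 = $5,562.00
Total state income tax: $359.00 + $5,562.00 = $5,921.00

$5,921.00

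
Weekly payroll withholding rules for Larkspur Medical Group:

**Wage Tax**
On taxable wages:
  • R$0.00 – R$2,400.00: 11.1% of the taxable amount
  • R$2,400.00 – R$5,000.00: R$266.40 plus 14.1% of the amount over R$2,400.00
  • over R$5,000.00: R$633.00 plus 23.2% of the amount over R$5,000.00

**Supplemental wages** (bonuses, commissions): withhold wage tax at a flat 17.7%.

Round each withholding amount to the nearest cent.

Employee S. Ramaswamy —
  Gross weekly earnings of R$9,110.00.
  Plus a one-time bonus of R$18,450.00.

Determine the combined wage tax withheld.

Wage Tax: taxable = R$9,110.00
  R$633.00 + 23.2% × (R$9,110.00 − R$5,000.00) = R$633.00 + 23.2% × R$4,110.00 = R$1,586.52
Supplemental (17.7% flat on bonus): 17.7% × R$18,450.00 = R$3,265.65
Total wage tax: R$1,586.52 + R$3,265.65 = R$4,852.17

R$4,852.17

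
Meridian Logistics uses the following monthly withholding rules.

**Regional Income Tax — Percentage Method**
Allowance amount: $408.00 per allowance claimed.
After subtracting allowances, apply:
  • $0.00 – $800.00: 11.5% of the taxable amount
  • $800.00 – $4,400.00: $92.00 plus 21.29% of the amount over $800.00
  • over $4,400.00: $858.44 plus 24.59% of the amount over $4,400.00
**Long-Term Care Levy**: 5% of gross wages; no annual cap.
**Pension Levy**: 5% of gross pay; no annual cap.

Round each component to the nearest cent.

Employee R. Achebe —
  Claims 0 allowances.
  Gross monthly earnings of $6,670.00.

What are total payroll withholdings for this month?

$2,083.63

Regional Income Tax: taxable = $6,670.00
  $858.44 + 24.59% × ($6,670.00 − $4,400.00) = $858.44 + 24.59% × $2,270.00 = $1,416.63
Long-Term Care Levy: 5% × $6,670.00 = $333.50
Pension Levy: 5% × $6,670.00 = $333.50
Total: $1,416.63 + $333.50 + $333.50 = $2,083.63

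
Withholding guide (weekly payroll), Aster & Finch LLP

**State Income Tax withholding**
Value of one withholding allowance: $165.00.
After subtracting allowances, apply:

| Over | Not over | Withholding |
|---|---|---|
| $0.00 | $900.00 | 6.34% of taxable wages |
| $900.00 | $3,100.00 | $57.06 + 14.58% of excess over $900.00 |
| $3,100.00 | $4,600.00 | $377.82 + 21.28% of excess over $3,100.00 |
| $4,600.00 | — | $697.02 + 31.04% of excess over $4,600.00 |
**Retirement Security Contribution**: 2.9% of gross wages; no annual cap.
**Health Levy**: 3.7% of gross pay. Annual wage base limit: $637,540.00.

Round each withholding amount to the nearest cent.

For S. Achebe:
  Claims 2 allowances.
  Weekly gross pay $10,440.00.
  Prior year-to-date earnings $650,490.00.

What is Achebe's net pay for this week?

State Income Tax: taxable = $10,440.00 − 2×$165.00 = $10,110.00
  $697.02 + 31.04% × ($10,110.00 − $4,600.00) = $697.02 + 31.04% × $5,510.00 = $2,407.32
Retirement Security Contribution: 2.9% × $10,440.00 = $302.76
Health Levy: YTD $650,490.00 ≥ cap $637,540.00 → $0.00
Total withheld: $2,407.32 + $302.76 + $0.00 = $2,710.08
Net pay: $10,440.00 − $2,710.08 = $7,729.92

$7,729.92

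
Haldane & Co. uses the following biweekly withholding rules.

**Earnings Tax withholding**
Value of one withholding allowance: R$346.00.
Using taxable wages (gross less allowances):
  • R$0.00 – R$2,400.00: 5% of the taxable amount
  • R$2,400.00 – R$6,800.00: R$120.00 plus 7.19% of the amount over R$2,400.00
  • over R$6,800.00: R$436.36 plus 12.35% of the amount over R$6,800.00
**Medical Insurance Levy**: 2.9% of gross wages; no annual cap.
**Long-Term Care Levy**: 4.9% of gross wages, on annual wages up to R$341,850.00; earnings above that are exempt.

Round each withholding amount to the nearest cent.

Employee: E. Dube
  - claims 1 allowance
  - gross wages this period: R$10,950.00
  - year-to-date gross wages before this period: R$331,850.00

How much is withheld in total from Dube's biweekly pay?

Earnings Tax: taxable = R$10,950.00 − 1×R$346.00 = R$10,604.00
  R$436.36 + 12.35% × (R$10,604.00 − R$6,800.00) = R$436.36 + 12.35% × R$3,804.00 = R$906.15
Medical Insurance Levy: 2.9% × R$10,950.00 = R$317.55
Long-Term Care Levy: cap R$341,850.00 − YTD R$331,850.00 = R$10,000.00 subject; 4.9% × R$10,000.00 = R$490.00
Total: R$906.15 + R$317.55 + R$490.00 = R$1,713.70

R$1,713.70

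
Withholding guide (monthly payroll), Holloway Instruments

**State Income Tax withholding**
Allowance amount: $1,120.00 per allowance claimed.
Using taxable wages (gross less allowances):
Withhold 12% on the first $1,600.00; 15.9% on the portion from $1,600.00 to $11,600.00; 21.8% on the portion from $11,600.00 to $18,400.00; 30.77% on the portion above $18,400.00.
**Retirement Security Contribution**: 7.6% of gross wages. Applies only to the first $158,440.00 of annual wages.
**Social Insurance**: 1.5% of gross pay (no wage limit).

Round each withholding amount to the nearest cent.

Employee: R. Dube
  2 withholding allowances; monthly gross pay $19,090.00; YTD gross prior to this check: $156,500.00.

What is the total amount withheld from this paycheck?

State Income Tax: taxable = $19,090.00 − 2×$1,120.00 = $16,850.00
  $1,782.00 + 21.8% × ($16,850.00 − $11,600.00) = $1,782.00 + 21.8% × $5,250.00 = $2,926.50
Retirement Security Contribution: cap $158,440.00 − YTD $156,500.00 = $1,940.00 subject; 7.6% × $1,940.00 = $147.44
Social Insurance: 1.5% × $19,090.00 = $286.35
Total: $2,926.50 + $147.44 + $286.35 = $3,360.29

$3,360.29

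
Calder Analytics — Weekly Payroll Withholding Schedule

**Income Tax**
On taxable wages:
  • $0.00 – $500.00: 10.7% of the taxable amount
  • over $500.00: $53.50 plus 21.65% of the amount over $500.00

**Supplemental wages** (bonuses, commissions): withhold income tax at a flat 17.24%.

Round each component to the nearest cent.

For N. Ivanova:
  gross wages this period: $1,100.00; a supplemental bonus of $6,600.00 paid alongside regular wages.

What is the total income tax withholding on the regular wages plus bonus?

Income Tax: taxable = $1,100.00
  $53.50 + 21.65% × ($1,100.00 − $500.00) = $53.50 + 21.65% × $600.00 = $183.40
Supplemental (17.24% flat on bonus): 17.24% × $6,600.00 = $1,137.84
Total income tax: $183.40 + $1,137.84 = $1,321.24

$1,321.24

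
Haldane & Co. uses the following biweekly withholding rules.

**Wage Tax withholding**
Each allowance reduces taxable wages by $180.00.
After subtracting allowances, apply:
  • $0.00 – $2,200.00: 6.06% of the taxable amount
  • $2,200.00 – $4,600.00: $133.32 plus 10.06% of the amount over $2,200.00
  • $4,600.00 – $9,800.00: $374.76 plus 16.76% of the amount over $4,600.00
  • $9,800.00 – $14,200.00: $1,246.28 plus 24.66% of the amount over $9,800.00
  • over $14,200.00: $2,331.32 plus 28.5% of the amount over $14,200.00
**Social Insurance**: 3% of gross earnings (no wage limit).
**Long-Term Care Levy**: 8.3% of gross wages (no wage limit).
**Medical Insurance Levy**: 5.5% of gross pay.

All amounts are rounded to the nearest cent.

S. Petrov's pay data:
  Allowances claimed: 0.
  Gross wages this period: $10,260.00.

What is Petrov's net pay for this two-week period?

Wage Tax: taxable = $10,260.00
  $1,246.28 + 24.66% × ($10,260.00 − $9,800.00) = $1,246.28 + 24.66% × $460.00 = $1,359.72
Social Insurance: 3% × $10,260.00 = $307.80
Long-Term Care Levy: 8.3% × $10,260.00 = $851.58
Medical Insurance Levy: 5.5% × $10,260.00 = $564.30
Total withheld: $1,359.72 + $307.80 + $851.58 + $564.30 = $3,083.40
Net pay: $10,260.00 − $3,083.40 = $7,176.60

$7,176.60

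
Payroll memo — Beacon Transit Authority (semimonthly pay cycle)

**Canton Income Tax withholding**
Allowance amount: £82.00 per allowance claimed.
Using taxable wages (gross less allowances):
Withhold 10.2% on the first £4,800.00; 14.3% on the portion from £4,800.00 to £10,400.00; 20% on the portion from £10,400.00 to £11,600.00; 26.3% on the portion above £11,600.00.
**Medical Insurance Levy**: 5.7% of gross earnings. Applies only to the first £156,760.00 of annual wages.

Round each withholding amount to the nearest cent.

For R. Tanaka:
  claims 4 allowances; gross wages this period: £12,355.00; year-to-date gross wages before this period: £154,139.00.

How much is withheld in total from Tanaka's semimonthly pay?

Canton Income Tax: taxable = £12,355.00 − 4×£82.00 = £12,027.00
  £1,530.40 + 26.3% × (£12,027.00 − £11,600.00) = £1,530.40 + 26.3% × £427.00 = £1,642.70
Medical Insurance Levy: cap £156,760.00 − YTD £154,139.00 = £2,621.00 subject; 5.7% × £2,621.00 = £149.40
Total: £1,642.70 + £149.40 = £1,792.10

£1,792.10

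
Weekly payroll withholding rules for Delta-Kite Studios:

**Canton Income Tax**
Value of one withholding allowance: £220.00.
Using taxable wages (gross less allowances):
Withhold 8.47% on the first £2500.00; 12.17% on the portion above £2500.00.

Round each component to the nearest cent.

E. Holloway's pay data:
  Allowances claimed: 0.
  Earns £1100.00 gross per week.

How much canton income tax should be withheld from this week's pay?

Canton Income Tax: taxable = £1100.00
  8.47% × £1100.00 = £93.17

£93.17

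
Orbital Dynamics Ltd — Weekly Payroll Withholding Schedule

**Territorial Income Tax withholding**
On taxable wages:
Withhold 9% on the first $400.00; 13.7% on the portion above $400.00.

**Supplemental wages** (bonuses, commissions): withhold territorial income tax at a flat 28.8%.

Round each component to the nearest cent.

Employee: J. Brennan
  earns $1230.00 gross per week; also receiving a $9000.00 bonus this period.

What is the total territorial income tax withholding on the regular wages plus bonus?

Territorial Income Tax: taxable = $1230.00
  $36.00 + 13.7% × ($1230.00 − $400.00) = $36.00 + 13.7% × $830.00 = $149.71
Supplemental (28.8% flat on bonus): 28.8% × $9000.00 = $2592.00
Total territorial income tax: $149.71 + $2592.00 = $2741.71

$2741.71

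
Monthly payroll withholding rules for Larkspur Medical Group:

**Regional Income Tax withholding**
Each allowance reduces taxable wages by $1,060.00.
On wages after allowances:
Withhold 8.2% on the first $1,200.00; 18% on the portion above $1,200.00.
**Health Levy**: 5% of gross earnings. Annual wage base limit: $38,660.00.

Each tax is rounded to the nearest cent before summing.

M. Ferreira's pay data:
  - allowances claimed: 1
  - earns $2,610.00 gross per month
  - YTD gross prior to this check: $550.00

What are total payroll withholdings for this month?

Regional Income Tax: taxable = $2,610.00 − 1×$1,060.00 = $1,550.00
  $98.40 + 18% × ($1,550.00 − $1,200.00) = $98.40 + 18% × $350.00 = $161.40
Health Levy: 5% × $2,610.00 = $130.50
Total: $161.40 + $130.50 = $291.90

$291.90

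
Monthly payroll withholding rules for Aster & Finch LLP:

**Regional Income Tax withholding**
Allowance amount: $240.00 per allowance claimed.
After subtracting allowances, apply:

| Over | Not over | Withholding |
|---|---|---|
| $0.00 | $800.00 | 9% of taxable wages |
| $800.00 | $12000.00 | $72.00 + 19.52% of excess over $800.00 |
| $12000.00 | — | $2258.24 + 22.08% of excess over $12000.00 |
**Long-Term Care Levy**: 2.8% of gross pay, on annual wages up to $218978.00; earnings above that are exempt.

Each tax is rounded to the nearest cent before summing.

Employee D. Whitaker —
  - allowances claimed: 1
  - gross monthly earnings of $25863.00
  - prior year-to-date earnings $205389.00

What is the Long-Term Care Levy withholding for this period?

Long-Term Care Levy: cap $218978.00 − YTD $205389.00 = $13589.00 subject; 2.8% × $13589.00 = $380.49

$380.49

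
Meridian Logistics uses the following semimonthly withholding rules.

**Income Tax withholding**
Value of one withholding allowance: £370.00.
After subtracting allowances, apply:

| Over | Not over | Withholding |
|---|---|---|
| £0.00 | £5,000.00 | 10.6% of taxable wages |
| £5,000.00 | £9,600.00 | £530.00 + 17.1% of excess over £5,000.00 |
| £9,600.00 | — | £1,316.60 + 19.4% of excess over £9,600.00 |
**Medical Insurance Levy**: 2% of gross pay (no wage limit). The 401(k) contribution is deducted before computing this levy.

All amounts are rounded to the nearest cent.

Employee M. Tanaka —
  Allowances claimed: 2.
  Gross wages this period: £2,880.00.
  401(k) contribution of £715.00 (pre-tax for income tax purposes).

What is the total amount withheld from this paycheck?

Income Tax: taxable = £2,880.00 − £715.00 − 2×£370.00 = £1,425.00
  10.6% × £1,425.00 = £151.05
Medical Insurance Levy: 2% × £2,165.00 = £43.30
Total: £151.05 + £43.30 = £194.35

£194.35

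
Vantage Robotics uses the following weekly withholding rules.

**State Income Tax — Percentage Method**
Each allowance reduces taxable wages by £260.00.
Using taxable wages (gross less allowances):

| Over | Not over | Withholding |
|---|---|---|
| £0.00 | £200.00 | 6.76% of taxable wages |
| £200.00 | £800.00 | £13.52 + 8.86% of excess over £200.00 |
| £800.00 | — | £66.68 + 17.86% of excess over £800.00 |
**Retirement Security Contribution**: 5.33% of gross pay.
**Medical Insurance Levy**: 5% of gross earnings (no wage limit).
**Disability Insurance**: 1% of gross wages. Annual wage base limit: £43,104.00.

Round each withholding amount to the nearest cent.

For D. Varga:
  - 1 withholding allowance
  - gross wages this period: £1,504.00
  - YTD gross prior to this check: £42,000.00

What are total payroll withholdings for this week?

State Income Tax: taxable = £1,504.00 − 1×£260.00 = £1,244.00
  £66.68 + 17.86% × (£1,244.00 − £800.00) = £66.68 + 17.86% × £444.00 = £145.98
Retirement Security Contribution: 5.33% × £1,504.00 = £80.16
Medical Insurance Levy: 5% × £1,504.00 = £75.20
Disability Insurance: cap £43,104.00 − YTD £42,000.00 = £1,104.00 subject; 1% × £1,104.00 = £11.04
Total: £145.98 + £80.16 + £75.20 + £11.04 = £312.38

£312.38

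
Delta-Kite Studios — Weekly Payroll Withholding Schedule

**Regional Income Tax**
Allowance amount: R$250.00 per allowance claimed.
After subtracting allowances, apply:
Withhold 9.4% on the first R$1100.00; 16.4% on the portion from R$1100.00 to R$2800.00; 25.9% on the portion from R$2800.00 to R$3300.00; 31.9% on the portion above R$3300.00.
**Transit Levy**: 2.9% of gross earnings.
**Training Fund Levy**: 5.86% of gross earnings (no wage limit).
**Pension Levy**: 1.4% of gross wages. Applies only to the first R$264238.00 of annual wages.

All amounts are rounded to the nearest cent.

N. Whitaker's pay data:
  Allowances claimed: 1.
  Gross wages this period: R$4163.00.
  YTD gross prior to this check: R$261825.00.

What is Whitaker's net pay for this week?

Regional Income Tax: taxable = R$4163.00 − 1×R$250.00 = R$3913.00
  R$511.70 + 31.9% × (R$3913.00 − R$3300.00) = R$511.70 + 31.9% × R$613.00 = R$707.25
Transit Levy: 2.9% × R$4163.00 = R$120.73
Training Fund Levy: 5.86% × R$4163.00 = R$243.95
Pension Levy: cap R$264238.00 − YTD R$261825.00 = R$2413.00 subject; 1.4% × R$2413.00 = R$33.78
Total withheld: R$707.25 + R$120.73 + R$243.95 + R$33.78 = R$1105.71
Net pay: R$4163.00 − R$1105.71 = R$3057.29

R$3057.29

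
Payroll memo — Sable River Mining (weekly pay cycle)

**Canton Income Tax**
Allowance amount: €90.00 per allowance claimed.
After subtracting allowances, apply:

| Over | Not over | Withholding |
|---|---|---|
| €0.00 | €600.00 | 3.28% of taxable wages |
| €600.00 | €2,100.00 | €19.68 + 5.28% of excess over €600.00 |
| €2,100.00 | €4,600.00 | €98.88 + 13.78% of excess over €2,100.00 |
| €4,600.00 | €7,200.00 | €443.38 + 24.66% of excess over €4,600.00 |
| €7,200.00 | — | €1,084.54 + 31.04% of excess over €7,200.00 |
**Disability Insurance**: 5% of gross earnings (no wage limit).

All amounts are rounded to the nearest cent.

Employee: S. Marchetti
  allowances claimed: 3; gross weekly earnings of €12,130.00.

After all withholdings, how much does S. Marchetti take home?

Canton Income Tax: taxable = €12,130.00 − 3×€90.00 = €11,860.00
  €1,084.54 + 31.04% × (€11,860.00 − €7,200.00) = €1,084.54 + 31.04% × €4,660.00 = €2,531.00
Disability Insurance: 5% × €12,130.00 = €606.50
Total withheld: €2,531.00 + €606.50 = €3,137.50
Net pay: €12,130.00 − €3,137.50 = €8,992.50

€8,992.50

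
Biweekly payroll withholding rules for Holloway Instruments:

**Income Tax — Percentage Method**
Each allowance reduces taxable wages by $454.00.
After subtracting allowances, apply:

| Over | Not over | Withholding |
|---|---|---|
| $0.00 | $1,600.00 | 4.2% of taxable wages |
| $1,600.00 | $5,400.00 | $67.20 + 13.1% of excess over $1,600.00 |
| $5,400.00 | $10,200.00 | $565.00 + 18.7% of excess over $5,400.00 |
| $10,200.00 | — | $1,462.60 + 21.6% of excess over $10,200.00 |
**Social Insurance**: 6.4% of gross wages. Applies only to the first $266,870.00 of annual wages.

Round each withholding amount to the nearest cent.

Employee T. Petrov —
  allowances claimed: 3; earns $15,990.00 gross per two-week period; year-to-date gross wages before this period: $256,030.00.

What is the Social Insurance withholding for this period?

$693.76

Social Insurance: cap $266,870.00 − YTD $256,030.00 = $10,840.00 subject; 6.4% × $10,840.00 = $693.76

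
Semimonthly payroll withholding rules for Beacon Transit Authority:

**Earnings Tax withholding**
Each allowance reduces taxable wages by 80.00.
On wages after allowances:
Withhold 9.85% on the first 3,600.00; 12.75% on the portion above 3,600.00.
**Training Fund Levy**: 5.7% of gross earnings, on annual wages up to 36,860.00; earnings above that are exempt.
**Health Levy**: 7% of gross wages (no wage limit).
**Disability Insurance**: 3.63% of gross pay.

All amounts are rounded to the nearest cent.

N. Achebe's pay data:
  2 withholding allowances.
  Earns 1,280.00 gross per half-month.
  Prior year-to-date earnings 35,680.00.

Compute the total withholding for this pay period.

313.64

Earnings Tax: taxable = 1,280.00 − 2×80.00 = 1,120.00
  9.85% × 1,120.00 = 110.32
Training Fund Levy: cap 36,860.00 − YTD 35,680.00 = 1,180.00 subject; 5.7% × 1,180.00 = 67.26
Health Levy: 7% × 1,280.00 = 89.60
Disability Insurance: 3.63% × 1,280.00 = 46.46
Total: 110.32 + 67.26 + 89.60 + 46.46 = 313.64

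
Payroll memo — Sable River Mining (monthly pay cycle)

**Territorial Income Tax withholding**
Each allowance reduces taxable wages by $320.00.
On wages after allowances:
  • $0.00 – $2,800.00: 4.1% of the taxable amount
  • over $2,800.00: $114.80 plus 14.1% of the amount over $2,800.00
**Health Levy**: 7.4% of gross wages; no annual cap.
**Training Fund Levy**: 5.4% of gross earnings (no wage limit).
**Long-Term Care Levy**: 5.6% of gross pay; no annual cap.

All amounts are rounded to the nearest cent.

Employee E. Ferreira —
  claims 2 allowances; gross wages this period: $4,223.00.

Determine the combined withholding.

$1,002.23

Territorial Income Tax: taxable = $4,223.00 − 2×$320.00 = $3,583.00
  $114.80 + 14.1% × ($3,583.00 − $2,800.00) = $114.80 + 14.1% × $783.00 = $225.20
Health Levy: 7.4% × $4,223.00 = $312.50
Training Fund Levy: 5.4% × $4,223.00 = $228.04
Long-Term Care Levy: 5.6% × $4,223.00 = $236.49
Total: $225.20 + $312.50 + $228.04 + $236.49 = $1,002.23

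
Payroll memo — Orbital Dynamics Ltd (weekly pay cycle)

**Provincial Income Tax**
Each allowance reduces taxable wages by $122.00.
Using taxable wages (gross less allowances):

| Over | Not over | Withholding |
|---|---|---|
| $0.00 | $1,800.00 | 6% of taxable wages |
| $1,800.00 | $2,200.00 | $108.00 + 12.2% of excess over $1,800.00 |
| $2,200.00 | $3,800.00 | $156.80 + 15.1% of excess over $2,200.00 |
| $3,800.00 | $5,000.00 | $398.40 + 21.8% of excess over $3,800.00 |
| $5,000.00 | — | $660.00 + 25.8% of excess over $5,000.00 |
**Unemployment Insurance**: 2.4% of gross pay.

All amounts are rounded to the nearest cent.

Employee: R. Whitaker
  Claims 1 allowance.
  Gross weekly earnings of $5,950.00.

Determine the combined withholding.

$1,016.42

Provincial Income Tax: taxable = $5,950.00 − 1×$122.00 = $5,828.00
  $660.00 + 25.8% × ($5,828.00 − $5,000.00) = $660.00 + 25.8% × $828.00 = $873.62
Unemployment Insurance: 2.4% × $5,950.00 = $142.80
Total: $873.62 + $142.80 = $1,016.42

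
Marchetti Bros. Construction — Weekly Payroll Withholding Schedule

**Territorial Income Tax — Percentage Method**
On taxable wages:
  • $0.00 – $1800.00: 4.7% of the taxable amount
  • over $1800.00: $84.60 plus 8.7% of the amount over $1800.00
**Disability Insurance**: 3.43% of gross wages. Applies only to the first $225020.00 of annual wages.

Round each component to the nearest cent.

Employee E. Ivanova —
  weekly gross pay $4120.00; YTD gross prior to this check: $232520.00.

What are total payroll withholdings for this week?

Territorial Income Tax: taxable = $4120.00
  $84.60 + 8.7% × ($4120.00 − $1800.00) = $84.60 + 8.7% × $2320.00 = $286.44
Disability Insurance: YTD $232520.00 ≥ cap $225020.00 → $0.00
Total: $286.44 + $0.00 = $286.44

$286.44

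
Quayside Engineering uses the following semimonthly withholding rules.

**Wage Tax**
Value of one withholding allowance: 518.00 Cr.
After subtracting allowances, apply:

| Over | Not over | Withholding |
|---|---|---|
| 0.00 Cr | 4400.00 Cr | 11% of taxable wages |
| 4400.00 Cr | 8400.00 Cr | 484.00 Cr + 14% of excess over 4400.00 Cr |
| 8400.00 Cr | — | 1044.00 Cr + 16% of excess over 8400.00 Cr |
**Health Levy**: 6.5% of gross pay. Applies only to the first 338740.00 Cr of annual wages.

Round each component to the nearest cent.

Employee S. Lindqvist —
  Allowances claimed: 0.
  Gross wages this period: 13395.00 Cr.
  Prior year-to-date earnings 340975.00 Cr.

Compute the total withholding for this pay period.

Wage Tax: taxable = 13395.00 Cr
  1044.00 Cr + 16% × (13395.00 Cr − 8400.00 Cr) = 1044.00 Cr + 16% × 4995.00 Cr = 1843.20 Cr
Health Levy: YTD 340975.00 Cr ≥ cap 338740.00 Cr → 0.00 Cr
Total: 1843.20 Cr + 0.00 Cr = 1843.20 Cr

1843.20 Cr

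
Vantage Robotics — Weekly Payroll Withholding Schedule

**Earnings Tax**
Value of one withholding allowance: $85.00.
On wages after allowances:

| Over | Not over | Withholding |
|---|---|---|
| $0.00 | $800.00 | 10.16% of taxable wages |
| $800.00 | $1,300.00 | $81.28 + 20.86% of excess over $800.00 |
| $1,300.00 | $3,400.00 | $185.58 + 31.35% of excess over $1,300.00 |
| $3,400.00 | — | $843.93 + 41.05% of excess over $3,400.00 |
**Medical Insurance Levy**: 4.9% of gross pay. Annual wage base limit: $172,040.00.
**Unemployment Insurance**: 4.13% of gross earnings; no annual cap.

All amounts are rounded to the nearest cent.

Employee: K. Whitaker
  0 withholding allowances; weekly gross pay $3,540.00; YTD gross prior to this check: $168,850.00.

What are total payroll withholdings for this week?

Earnings Tax: taxable = $3,540.00
  $843.93 + 41.05% × ($3,540.00 − $3,400.00) = $843.93 + 41.05% × $140.00 = $901.40
Medical Insurance Levy: cap $172,040.00 − YTD $168,850.00 = $3,190.00 subject; 4.9% × $3,190.00 = $156.31
Unemployment Insurance: 4.13% × $3,540.00 = $146.20
Total: $901.40 + $156.31 + $146.20 = $1,203.91

$1,203.91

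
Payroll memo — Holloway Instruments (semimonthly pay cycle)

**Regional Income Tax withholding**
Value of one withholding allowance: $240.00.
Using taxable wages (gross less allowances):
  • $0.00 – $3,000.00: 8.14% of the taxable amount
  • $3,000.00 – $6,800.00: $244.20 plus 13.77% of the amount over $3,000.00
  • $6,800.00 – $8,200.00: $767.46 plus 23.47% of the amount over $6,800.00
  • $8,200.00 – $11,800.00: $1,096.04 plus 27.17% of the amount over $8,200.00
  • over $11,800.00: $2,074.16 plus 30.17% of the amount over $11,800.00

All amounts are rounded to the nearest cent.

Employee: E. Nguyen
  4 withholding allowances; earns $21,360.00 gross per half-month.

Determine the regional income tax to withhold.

$4,668.78

Regional Income Tax: taxable = $21,360.00 − 4×$240.00 = $20,400.00
  $2,074.16 + 30.17% × ($20,400.00 − $11,800.00) = $2,074.16 + 30.17% × $8,600.00 = $4,668.78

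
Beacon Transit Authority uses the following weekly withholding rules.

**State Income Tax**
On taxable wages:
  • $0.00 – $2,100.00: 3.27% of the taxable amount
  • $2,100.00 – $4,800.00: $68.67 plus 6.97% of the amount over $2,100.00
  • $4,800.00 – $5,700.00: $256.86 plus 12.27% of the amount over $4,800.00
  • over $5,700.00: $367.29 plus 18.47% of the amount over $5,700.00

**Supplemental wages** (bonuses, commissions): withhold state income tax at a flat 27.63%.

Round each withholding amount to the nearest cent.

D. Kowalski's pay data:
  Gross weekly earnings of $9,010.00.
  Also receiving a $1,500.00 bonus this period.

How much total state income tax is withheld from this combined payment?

$1,393.10

State Income Tax: taxable = $9,010.00
  $367.29 + 18.47% × ($9,010.00 − $5,700.00) = $367.29 + 18.47% × $3,310.00 = $978.65
Supplemental (27.63% flat on bonus): 27.63% × $1,500.00 = $414.45
Total state income tax: $978.65 + $414.45 = $1,393.10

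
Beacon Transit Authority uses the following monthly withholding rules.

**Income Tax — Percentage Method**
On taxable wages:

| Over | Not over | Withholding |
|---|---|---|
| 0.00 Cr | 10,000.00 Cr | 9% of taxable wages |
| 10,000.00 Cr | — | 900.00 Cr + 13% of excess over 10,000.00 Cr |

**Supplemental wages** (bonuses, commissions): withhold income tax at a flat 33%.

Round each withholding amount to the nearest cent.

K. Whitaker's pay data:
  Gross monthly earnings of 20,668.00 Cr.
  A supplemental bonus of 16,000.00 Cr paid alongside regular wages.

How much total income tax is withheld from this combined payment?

7,566.84 Cr

Income Tax: taxable = 20,668.00 Cr
  900.00 Cr + 13% × (20,668.00 Cr − 10,000.00 Cr) = 900.00 Cr + 13% × 10,668.00 Cr = 2,286.84 Cr
Supplemental (33% flat on bonus): 33% × 16,000.00 Cr = 5,280.00 Cr
Total income tax: 2,286.84 Cr + 5,280.00 Cr = 7,566.84 Cr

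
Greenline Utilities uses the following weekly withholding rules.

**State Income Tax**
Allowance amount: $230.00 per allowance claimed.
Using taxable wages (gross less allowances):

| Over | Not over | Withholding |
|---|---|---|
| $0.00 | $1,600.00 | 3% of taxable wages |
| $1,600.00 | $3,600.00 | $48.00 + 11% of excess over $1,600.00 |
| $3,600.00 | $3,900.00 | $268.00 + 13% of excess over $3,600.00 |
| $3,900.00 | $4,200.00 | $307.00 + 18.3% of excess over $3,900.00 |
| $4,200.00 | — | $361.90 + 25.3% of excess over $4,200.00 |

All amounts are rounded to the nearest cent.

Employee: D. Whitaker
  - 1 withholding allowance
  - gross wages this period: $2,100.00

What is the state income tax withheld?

$77.70

State Income Tax: taxable = $2,100.00 − 1×$230.00 = $1,870.00
  $48.00 + 11% × ($1,870.00 − $1,600.00) = $48.00 + 11% × $270.00 = $77.70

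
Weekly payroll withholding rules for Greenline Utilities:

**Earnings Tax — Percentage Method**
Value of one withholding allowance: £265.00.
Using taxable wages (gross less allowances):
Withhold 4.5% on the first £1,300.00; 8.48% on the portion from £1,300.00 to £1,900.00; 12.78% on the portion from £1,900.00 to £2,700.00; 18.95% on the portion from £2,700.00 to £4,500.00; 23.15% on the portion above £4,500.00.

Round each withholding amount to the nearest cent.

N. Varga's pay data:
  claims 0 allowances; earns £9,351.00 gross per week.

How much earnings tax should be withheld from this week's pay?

£1,675.73

Earnings Tax: taxable = £9,351.00
  £552.72 + 23.15% × (£9,351.00 − £4,500.00) = £552.72 + 23.15% × £4,851.00 = £1,675.73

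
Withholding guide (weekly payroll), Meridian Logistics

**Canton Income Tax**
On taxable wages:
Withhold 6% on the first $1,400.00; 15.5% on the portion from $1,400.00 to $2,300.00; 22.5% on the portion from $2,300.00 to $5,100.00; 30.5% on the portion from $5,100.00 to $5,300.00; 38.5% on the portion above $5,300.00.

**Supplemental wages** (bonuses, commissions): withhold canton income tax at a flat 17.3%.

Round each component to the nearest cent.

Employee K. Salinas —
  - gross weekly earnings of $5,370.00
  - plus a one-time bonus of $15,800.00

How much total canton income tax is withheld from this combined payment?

$3,674.85

Canton Income Tax: taxable = $5,370.00
  $914.50 + 38.5% × ($5,370.00 − $5,300.00) = $914.50 + 38.5% × $70.00 = $941.45
Supplemental (17.3% flat on bonus): 17.3% × $15,800.00 = $2,733.40
Total canton income tax: $941.45 + $2,733.40 = $3,674.85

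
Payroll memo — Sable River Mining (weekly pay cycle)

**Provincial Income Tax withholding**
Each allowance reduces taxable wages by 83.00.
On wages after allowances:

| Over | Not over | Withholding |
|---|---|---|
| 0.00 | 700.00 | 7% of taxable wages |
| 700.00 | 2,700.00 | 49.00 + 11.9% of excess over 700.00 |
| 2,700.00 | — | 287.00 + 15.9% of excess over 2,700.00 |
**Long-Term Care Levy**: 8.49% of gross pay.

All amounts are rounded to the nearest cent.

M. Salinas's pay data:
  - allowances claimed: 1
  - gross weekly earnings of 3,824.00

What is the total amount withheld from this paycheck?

777.18

Provincial Income Tax: taxable = 3,824.00 − 1×83.00 = 3,741.00
  287.00 + 15.9% × (3,741.00 − 2,700.00) = 287.00 + 15.9% × 1,041.00 = 452.52
Long-Term Care Levy: 8.49% × 3,824.00 = 324.66
Total: 452.52 + 324.66 = 777.18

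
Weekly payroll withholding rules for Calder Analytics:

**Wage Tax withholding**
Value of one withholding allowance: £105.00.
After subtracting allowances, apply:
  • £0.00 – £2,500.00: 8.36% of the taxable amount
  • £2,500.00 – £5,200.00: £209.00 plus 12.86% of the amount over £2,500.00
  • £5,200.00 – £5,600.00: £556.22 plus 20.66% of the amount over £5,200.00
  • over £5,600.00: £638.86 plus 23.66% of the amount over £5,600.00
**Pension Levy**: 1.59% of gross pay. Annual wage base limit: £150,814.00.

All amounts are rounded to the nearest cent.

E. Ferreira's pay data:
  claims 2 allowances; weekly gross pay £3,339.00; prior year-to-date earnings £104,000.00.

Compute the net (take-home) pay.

Wage Tax: taxable = £3,339.00 − 2×£105.00 = £3,129.00
  £209.00 + 12.86% × (£3,129.00 − £2,500.00) = £209.00 + 12.86% × £629.00 = £289.89
Pension Levy: 1.59% × £3,339.00 = £53.09
Total withheld: £289.89 + £53.09 = £342.98
Net pay: £3,339.00 − £342.98 = £2,996.02

£2,996.02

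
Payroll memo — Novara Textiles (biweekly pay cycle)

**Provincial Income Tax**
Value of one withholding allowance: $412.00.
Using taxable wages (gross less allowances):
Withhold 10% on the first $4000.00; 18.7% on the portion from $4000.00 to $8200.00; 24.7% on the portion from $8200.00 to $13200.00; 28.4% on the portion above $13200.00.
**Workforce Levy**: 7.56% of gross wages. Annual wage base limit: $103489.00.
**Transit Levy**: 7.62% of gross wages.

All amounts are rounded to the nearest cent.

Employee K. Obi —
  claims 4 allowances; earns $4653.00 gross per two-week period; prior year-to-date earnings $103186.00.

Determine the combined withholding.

Provincial Income Tax: taxable = $4653.00 − 4×$412.00 = $3005.00
  10% × $3005.00 = $300.50
Workforce Levy: cap $103489.00 − YTD $103186.00 = $303.00 subject; 7.56% × $303.00 = $22.91
Transit Levy: 7.62% × $4653.00 = $354.56
Total: $300.50 + $22.91 + $354.56 = $677.97

$677.97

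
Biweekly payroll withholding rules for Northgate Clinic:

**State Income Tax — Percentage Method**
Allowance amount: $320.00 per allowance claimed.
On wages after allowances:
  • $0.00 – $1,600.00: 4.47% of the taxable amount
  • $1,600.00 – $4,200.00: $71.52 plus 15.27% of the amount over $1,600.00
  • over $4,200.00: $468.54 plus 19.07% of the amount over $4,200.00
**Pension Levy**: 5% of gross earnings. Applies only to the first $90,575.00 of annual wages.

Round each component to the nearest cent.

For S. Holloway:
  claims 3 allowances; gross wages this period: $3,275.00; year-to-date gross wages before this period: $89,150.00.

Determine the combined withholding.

State Income Tax: taxable = $3,275.00 − 3×$320.00 = $2,315.00
  $71.52 + 15.27% × ($2,315.00 − $1,600.00) = $71.52 + 15.27% × $715.00 = $180.70
Pension Levy: cap $90,575.00 − YTD $89,150.00 = $1,425.00 subject; 5% × $1,425.00 = $71.25
Total: $180.70 + $71.25 = $251.95

$251.95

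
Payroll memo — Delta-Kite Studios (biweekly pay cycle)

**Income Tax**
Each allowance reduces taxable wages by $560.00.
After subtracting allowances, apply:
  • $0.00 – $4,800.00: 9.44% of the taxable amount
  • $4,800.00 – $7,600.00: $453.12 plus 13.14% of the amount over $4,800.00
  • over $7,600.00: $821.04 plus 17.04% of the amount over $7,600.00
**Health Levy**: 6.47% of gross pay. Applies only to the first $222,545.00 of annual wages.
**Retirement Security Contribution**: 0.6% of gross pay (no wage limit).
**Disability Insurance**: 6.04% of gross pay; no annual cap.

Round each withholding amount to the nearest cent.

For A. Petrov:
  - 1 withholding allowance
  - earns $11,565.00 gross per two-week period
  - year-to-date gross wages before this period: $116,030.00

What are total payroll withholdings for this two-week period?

$2,917.43

Income Tax: taxable = $11,565.00 − 1×$560.00 = $11,005.00
  $821.04 + 17.04% × ($11,005.00 − $7,600.00) = $821.04 + 17.04% × $3,405.00 = $1,401.25
Health Levy: 6.47% × $11,565.00 = $748.26
Retirement Security Contribution: 0.6% × $11,565.00 = $69.39
Disability Insurance: 6.04% × $11,565.00 = $698.53
Total: $1,401.25 + $748.26 + $69.39 + $698.53 = $2,917.43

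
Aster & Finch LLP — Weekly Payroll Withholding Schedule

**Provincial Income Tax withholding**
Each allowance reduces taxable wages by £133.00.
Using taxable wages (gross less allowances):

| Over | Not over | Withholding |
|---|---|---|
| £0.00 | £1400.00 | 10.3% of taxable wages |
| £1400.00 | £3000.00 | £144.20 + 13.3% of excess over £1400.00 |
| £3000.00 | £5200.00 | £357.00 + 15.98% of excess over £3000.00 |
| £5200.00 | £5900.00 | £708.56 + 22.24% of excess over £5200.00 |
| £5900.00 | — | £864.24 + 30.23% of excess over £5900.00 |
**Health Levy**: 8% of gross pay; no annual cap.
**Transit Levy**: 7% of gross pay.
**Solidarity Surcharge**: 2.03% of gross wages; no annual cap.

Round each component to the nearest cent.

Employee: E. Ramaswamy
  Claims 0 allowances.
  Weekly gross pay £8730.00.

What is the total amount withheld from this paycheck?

Provincial Income Tax: taxable = £8730.00
  £864.24 + 30.23% × (£8730.00 − £5900.00) = £864.24 + 30.23% × £2830.00 = £1719.75
Health Levy: 8% × £8730.00 = £698.40
Transit Levy: 7% × £8730.00 = £611.10
Solidarity Surcharge: 2.03% × £8730.00 = £177.22
Total: £1719.75 + £698.40 + £611.10 + £177.22 = £3206.47

£3206.47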